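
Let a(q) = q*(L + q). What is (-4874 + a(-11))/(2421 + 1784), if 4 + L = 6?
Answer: -955/841 ≈ -1.1356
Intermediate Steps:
L = 2 (L = -4 + 6 = 2)
a(q) = q*(2 + q)
(-4874 + a(-11))/(2421 + 1784) = (-4874 - 11*(2 - 11))/(2421 + 1784) = (-4874 - 11*(-9))/4205 = (-4874 + 99)*(1/4205) = -4775*1/4205 = -955/841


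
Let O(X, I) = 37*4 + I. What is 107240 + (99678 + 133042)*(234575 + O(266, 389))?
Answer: 54715371880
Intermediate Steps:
O(X, I) = 148 + I
107240 + (99678 + 133042)*(234575 + O(266, 389)) = 107240 + (99678 + 133042)*(234575 + (148 + 389)) = 107240 + 232720*(234575 + 537) = 107240 + 232720*235112 = 107240 + 54715264640 = 54715371880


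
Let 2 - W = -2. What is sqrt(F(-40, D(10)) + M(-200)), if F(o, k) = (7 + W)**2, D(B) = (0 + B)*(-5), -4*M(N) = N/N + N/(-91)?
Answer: sqrt(3981523)/182 ≈ 10.964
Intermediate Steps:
W = 4 (W = 2 - 1*(-2) = 2 + 2 = 4)
M(N) = -1/4 + N/364 (M(N) = -(N/N + N/(-91))/4 = -(1 + N*(-1/91))/4 = -(1 - N/91)/4 = -1/4 + N/364)
D(B) = -5*B (D(B) = B*(-5) = -5*B)
F(o, k) = 121 (F(o, k) = (7 + 4)**2 = 11**2 = 121)
sqrt(F(-40, D(10)) + M(-200)) = sqrt(121 + (-1/4 + (1/364)*(-200))) = sqrt(121 + (-1/4 - 50/91)) = sqrt(121 - 291/364) = sqrt(43753/364) = sqrt(3981523)/182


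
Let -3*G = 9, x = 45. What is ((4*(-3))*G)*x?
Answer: 1620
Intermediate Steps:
G = -3 (G = -1/3*9 = -3)
((4*(-3))*G)*x = ((4*(-3))*(-3))*45 = -12*(-3)*45 = 36*45 = 1620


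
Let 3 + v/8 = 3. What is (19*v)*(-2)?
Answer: 0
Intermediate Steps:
v = 0 (v = -24 + 8*3 = -24 + 24 = 0)
(19*v)*(-2) = (19*0)*(-2) = 0*(-2) = 0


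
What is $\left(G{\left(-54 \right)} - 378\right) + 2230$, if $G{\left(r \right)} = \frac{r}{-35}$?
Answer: $\frac{64874}{35} \approx 1853.5$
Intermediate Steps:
$G{\left(r \right)} = - \frac{r}{35}$ ($G{\left(r \right)} = r \left(- \frac{1}{35}\right) = - \frac{r}{35}$)
$\left(G{\left(-54 \right)} - 378\right) + 2230 = \left(\left(- \frac{1}{35}\right) \left(-54\right) - 378\right) + 2230 = \left(\frac{54}{35} - 378\right) + 2230 = - \frac{13176}{35} + 2230 = \frac{64874}{35}$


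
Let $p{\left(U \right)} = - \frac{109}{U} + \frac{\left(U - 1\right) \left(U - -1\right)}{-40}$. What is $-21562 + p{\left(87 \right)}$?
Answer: $- \frac{9462317}{435} \approx -21752.0$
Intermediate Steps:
$p{\left(U \right)} = - \frac{109}{U} - \frac{\left(1 + U\right) \left(-1 + U\right)}{40}$ ($p{\left(U \right)} = - \frac{109}{U} + \left(-1 + U\right) \left(U + 1\right) \left(- \frac{1}{40}\right) = - \frac{109}{U} + \left(-1 + U\right) \left(1 + U\right) \left(- \frac{1}{40}\right) = - \frac{109}{U} + \left(1 + U\right) \left(-1 + U\right) \left(- \frac{1}{40}\right) = - \frac{109}{U} - \frac{\left(1 + U\right) \left(-1 + U\right)}{40}$)
$-21562 + p{\left(87 \right)} = -21562 + \frac{-4360 + 87 - 87^{3}}{40 \cdot 87} = -21562 + \frac{1}{40} \cdot \frac{1}{87} \left(-4360 + 87 - 658503\right) = -21562 + \frac{1}{40} \cdot \frac{1}{87} \left(-662776\right) = -21562 - \frac{82847}{435} = - \frac{9462317}{435}$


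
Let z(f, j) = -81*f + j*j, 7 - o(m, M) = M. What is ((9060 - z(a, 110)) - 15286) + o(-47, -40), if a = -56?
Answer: -22815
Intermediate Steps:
o(m, M) = 7 - M
z(f, j) = j**2 - 81*f (z(f, j) = -81*f + j**2 = j**2 - 81*f)
((9060 - z(a, 110)) - 15286) + o(-47, -40) = ((9060 - (110**2 - 81*(-56))) - 15286) + (7 - 1*(-40)) = ((9060 - (12100 + 4536)) - 15286) + (7 + 40) = ((9060 - 1*16636) - 15286) + 47 = ((9060 - 16636) - 15286) + 47 = (-7576 - 15286) + 47 = -22862 + 47 = -22815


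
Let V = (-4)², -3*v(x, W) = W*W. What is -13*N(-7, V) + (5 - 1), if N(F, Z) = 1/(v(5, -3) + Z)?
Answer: 3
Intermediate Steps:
v(x, W) = -W²/3 (v(x, W) = -W*W/3 = -W²/3)
V = 16
N(F, Z) = 1/(-3 + Z) (N(F, Z) = 1/(-⅓*(-3)² + Z) = 1/(-⅓*9 + Z) = 1/(-3 + Z))
-13*N(-7, V) + (5 - 1) = -13/(-3 + 16) + (5 - 1) = -13/13 + 4 = -13*1/13 + 4 = -1 + 4 = 3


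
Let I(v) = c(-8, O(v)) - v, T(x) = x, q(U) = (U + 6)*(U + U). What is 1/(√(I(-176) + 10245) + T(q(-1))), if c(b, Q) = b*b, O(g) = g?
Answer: 2/2077 + 3*√1165/10385 ≈ 0.010823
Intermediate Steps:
q(U) = 2*U*(6 + U) (q(U) = (6 + U)*(2*U) = 2*U*(6 + U))
c(b, Q) = b²
I(v) = 64 - v (I(v) = (-8)² - v = 64 - v)
1/(√(I(-176) + 10245) + T(q(-1))) = 1/(√((64 - 1*(-176)) + 10245) + 2*(-1)*(6 - 1)) = 1/(√((64 + 176) + 10245) + 2*(-1)*5) = 1/(√(240 + 10245) - 10) = 1/(√10485 - 10) = 1/(3*√1165 - 10) = 1/(-10 + 3*√1165)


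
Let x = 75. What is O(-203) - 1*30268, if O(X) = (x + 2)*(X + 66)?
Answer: -40817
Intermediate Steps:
O(X) = 5082 + 77*X (O(X) = (75 + 2)*(X + 66) = 77*(66 + X) = 5082 + 77*X)
O(-203) - 1*30268 = (5082 + 77*(-203)) - 1*30268 = (5082 - 15631) - 30268 = -10549 - 30268 = -40817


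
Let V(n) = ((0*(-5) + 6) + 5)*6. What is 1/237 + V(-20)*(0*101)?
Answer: 1/237 ≈ 0.0042194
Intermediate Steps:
V(n) = 66 (V(n) = ((0 + 6) + 5)*6 = (6 + 5)*6 = 11*6 = 66)
1/237 + V(-20)*(0*101) = 1/237 + 66*(0*101) = 1/237 + 66*0 = 1/237 + 0 = 1/237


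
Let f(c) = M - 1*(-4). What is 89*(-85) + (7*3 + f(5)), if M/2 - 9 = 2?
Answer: -7518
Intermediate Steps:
M = 22 (M = 18 + 2*2 = 18 + 4 = 22)
f(c) = 26 (f(c) = 22 - 1*(-4) = 22 + 4 = 26)
89*(-85) + (7*3 + f(5)) = 89*(-85) + (7*3 + 26) = -7565 + (21 + 26) = -7565 + 47 = -7518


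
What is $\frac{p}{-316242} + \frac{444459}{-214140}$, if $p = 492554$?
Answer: $- \frac{41005352773}{11286676980} \approx -3.6331$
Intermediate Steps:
$\frac{p}{-316242} + \frac{444459}{-214140} = \frac{492554}{-316242} + \frac{444459}{-214140} = 492554 \left(- \frac{1}{316242}\right) + 444459 \left(- \frac{1}{214140}\right) = - \frac{246277}{158121} - \frac{148153}{71380} = - \frac{41005352773}{11286676980}$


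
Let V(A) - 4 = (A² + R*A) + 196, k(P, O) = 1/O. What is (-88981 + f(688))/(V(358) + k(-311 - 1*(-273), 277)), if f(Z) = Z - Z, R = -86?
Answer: -24647737/27028553 ≈ -0.91191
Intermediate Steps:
f(Z) = 0
V(A) = 200 + A² - 86*A (V(A) = 4 + ((A² - 86*A) + 196) = 4 + (196 + A² - 86*A) = 200 + A² - 86*A)
(-88981 + f(688))/(V(358) + k(-311 - 1*(-273), 277)) = (-88981 + 0)/((200 + 358² - 86*358) + 1/277) = -88981/((200 + 128164 - 30788) + 1/277) = -88981/(97576 + 1/277) = -88981/27028553/277 = -88981*277/27028553 = -24647737/27028553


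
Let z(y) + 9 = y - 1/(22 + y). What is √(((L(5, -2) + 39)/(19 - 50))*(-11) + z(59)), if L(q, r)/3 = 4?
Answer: 4*√331235/279 ≈ 8.2513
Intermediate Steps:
L(q, r) = 12 (L(q, r) = 3*4 = 12)
z(y) = -9 + y - 1/(22 + y) (z(y) = -9 + (y - 1/(22 + y)) = -9 + y - 1/(22 + y))
√(((L(5, -2) + 39)/(19 - 50))*(-11) + z(59)) = √(((12 + 39)/(19 - 50))*(-11) + (-199 + 59² + 13*59)/(22 + 59)) = √((51/(-31))*(-11) + (-199 + 3481 + 767)/81) = √((51*(-1/31))*(-11) + (1/81)*4049) = √(-51/31*(-11) + 4049/81) = √(561/31 + 4049/81) = √(170960/2511) = 4*√331235/279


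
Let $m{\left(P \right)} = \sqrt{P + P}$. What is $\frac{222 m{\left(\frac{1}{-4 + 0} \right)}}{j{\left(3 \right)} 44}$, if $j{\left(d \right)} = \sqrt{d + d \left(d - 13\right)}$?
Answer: $\frac{37 \sqrt{6}}{132} \approx 0.6866$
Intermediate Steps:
$j{\left(d \right)} = \sqrt{d + d \left(-13 + d\right)}$
$m{\left(P \right)} = \sqrt{2} \sqrt{P}$ ($m{\left(P \right)} = \sqrt{2 P} = \sqrt{2} \sqrt{P}$)
$\frac{222 m{\left(\frac{1}{-4 + 0} \right)}}{j{\left(3 \right)} 44} = \frac{222 \sqrt{2} \sqrt{\frac{1}{-4 + 0}}}{\sqrt{3 \left(-12 + 3\right)} 44} = \frac{222 \sqrt{2} \sqrt{\frac{1}{-4}}}{\sqrt{3 \left(-9\right)} 44} = \frac{222 \sqrt{2} \sqrt{- \frac{1}{4}}}{\sqrt{-27} \cdot 44} = \frac{222 \sqrt{2} \frac{i}{2}}{3 i \sqrt{3} \cdot 44} = \frac{222 \frac{i \sqrt{2}}{2}}{132 i \sqrt{3}} = 111 i \sqrt{2} \left(- \frac{i \sqrt{3}}{396}\right) = \frac{37 \sqrt{6}}{132}$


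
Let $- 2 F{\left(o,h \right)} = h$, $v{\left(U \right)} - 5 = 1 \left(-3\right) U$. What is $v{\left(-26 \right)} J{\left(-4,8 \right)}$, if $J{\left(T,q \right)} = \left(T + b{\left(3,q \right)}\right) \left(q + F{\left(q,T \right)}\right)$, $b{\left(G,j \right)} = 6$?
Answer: $1660$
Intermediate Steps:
$v{\left(U \right)} = 5 - 3 U$ ($v{\left(U \right)} = 5 + 1 \left(-3\right) U = 5 - 3 U$)
$F{\left(o,h \right)} = - \frac{h}{2}$
$J{\left(T,q \right)} = \left(6 + T\right) \left(q - \frac{T}{2}\right)$ ($J{\left(T,q \right)} = \left(T + 6\right) \left(q - \frac{T}{2}\right) = \left(6 + T\right) \left(q - \frac{T}{2}\right)$)
$v{\left(-26 \right)} J{\left(-4,8 \right)} = \left(5 - -78\right) \left(\left(-3\right) \left(-4\right) + 6 \cdot 8 - \frac{\left(-4\right)^{2}}{2} - 32\right) = \left(5 + 78\right) \left(12 + 48 - 8 - 32\right) = 83 \left(12 + 48 - 8 - 32\right) = 83 \cdot 20 = 1660$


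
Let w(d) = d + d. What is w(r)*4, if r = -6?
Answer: -48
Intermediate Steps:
w(d) = 2*d
w(r)*4 = (2*(-6))*4 = -12*4 = -48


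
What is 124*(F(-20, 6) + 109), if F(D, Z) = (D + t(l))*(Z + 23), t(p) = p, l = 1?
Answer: -54808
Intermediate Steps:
F(D, Z) = (1 + D)*(23 + Z) (F(D, Z) = (D + 1)*(Z + 23) = (1 + D)*(23 + Z))
124*(F(-20, 6) + 109) = 124*((23 + 6 + 23*(-20) - 20*6) + 109) = 124*((23 + 6 - 460 - 120) + 109) = 124*(-551 + 109) = 124*(-442) = -54808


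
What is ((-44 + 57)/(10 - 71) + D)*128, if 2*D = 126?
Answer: 490240/61 ≈ 8036.7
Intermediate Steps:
D = 63 (D = (1/2)*126 = 63)
((-44 + 57)/(10 - 71) + D)*128 = ((-44 + 57)/(10 - 71) + 63)*128 = (13/(-61) + 63)*128 = (13*(-1/61) + 63)*128 = (-13/61 + 63)*128 = (3830/61)*128 = 490240/61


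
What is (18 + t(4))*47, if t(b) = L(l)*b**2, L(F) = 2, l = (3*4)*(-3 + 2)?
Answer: 2350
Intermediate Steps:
l = -12 (l = 12*(-1) = -12)
t(b) = 2*b**2
(18 + t(4))*47 = (18 + 2*4**2)*47 = (18 + 2*16)*47 = (18 + 32)*47 = 50*47 = 2350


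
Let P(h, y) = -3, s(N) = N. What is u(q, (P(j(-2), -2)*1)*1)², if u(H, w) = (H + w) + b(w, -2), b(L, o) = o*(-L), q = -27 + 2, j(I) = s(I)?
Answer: 1156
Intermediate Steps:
j(I) = I
q = -25
b(L, o) = -L*o
u(H, w) = H + 3*w (u(H, w) = (H + w) - 1*w*(-2) = (H + w) + 2*w = H + 3*w)
u(q, (P(j(-2), -2)*1)*1)² = (-25 + 3*(-3*1*1))² = (-25 + 3*(-3*1))² = (-25 + 3*(-3))² = (-25 - 9)² = (-34)² = 1156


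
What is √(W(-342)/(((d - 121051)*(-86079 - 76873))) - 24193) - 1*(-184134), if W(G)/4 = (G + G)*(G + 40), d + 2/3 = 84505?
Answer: 184134 + I*√7541317236146911945030/558314290 ≈ 1.8413e+5 + 155.54*I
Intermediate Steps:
d = 253513/3 (d = -⅔ + 84505 = 253513/3 ≈ 84504.)
W(G) = 8*G*(40 + G) (W(G) = 4*((G + G)*(G + 40)) = 4*((2*G)*(40 + G)) = 4*(2*G*(40 + G)) = 8*G*(40 + G))
√(W(-342)/(((d - 121051)*(-86079 - 76873))) - 24193) - 1*(-184134) = √((8*(-342)*(40 - 342))/(((253513/3 - 121051)*(-86079 - 76873))) - 24193) - 1*(-184134) = √((8*(-342)*(-302))/((-109640/3*(-162952))) - 24193) + 184134 = √(826272/(17866057280/3) - 24193) + 184134 = √(826272*(3/17866057280) - 24193) + 184134 = √(77463/558314290 - 24193) + 184134 = √(-13507297540507/558314290) + 184134 = I*√7541317236146911945030/558314290 + 184134 = 184134 + I*√7541317236146911945030/558314290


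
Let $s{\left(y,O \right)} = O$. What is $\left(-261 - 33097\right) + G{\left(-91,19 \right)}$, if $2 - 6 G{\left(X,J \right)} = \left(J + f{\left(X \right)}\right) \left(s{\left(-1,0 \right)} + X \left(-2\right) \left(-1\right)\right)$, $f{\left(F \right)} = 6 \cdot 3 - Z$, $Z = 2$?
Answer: $-32296$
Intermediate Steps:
$f{\left(F \right)} = 16$ ($f{\left(F \right)} = 6 \cdot 3 - 2 = 18 - 2 = 16$)
$G{\left(X,J \right)} = \frac{1}{3} - \frac{X \left(16 + J\right)}{3}$ ($G{\left(X,J \right)} = \frac{1}{3} - \frac{\left(J + 16\right) \left(0 + X \left(-2\right) \left(-1\right)\right)}{6} = \frac{1}{3} - \frac{\left(16 + J\right) \left(0 + - 2 X \left(-1\right)\right)}{6} = \frac{1}{3} - \frac{\left(16 + J\right) \left(0 + 2 X\right)}{6} = \frac{1}{3} - \frac{\left(16 + J\right) 2 X}{6} = \frac{1}{3} - \frac{2 X \left(16 + J\right)}{6} = \frac{1}{3} - \frac{X \left(16 + J\right)}{3}$)
$\left(-261 - 33097\right) + G{\left(-91,19 \right)} = \left(-261 - 33097\right) - \left(- \frac{1457}{3} - \frac{1729}{3}\right) = -33358 + \left(\frac{1}{3} + \frac{1456}{3} + \frac{1729}{3}\right) = -33358 + 1062 = -32296$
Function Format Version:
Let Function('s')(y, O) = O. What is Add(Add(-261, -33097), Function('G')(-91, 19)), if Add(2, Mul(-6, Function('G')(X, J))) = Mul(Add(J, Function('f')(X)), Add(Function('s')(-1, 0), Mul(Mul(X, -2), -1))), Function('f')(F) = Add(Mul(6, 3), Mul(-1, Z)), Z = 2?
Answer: -32296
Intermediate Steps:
Function('f')(F) = 16 (Function('f')(F) = Add(Mul(6, 3), Mul(-1, 2)) = Add(18, -2) = 16)
Function('G')(X, J) = Add(Rational(1, 3), Mul(Rational(-1, 3), X, Add(16, J))) (Function('G')(X, J) = Add(Rational(1, 3), Mul(Rational(-1, 6), Mul(Add(J, 16), Add(0, Mul(Mul(X, -2), -1))))) = Add(Rational(1, 3), Mul(Rational(-1, 6), Mul(Add(16, J), Add(0, Mul(Mul(-2, X), -1))))) = Add(Rational(1, 3), Mul(Rational(-1, 6), Mul(Add(16, J), Add(0, Mul(2, X))))) = Add(Rational(1, 3), Mul(Rational(-1, 6), Mul(Add(16, J), Mul(2, X)))) = Add(Rational(1, 3), Mul(Rational(-1, 6), Mul(2, X, Add(16, J)))) = Add(Rational(1, 3), Mul(Rational(-1, 3), X, Add(16, J))))
Add(Add(-261, -33097), Function('G')(-91, 19)) = Add(Add(-261, -33097), Add(Rational(1, 3), Mul(Rational(-16, 3), -91), Mul(Rational(-1, 3), 19, -91))) = Add(-33358, Add(Rational(1, 3), Rational(1456, 3), Rational(1729, 3))) = Add(-33358, 1062) = -32296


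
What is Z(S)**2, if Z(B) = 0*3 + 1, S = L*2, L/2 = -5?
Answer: 1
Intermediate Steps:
L = -10 (L = 2*(-5) = -10)
S = -20 (S = -10*2 = -20)
Z(B) = 1 (Z(B) = 0 + 1 = 1)
Z(S)**2 = 1**2 = 1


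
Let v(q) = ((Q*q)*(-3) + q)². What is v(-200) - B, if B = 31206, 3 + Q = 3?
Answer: 8794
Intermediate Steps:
Q = 0 (Q = -3 + 3 = 0)
v(q) = q² (v(q) = ((0*q)*(-3) + q)² = (0*(-3) + q)² = (0 + q)² = q²)
v(-200) - B = (-200)² - 1*31206 = 40000 - 31206 = 8794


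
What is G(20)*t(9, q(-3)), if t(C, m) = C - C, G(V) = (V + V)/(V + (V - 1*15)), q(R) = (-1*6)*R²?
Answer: 0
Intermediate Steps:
q(R) = -6*R²
G(V) = 2*V/(-15 + 2*V) (G(V) = (2*V)/(V + (V - 15)) = (2*V)/(V + (-15 + V)) = (2*V)/(-15 + 2*V) = 2*V/(-15 + 2*V))
t(C, m) = 0
G(20)*t(9, q(-3)) = (2*20/(-15 + 2*20))*0 = (2*20/(-15 + 40))*0 = (2*20/25)*0 = (2*20*(1/25))*0 = (8/5)*0 = 0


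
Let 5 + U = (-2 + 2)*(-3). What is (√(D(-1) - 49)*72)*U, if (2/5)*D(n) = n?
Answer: -180*I*√206 ≈ -2583.5*I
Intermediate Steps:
U = -5 (U = -5 + (-2 + 2)*(-3) = -5 + 0*(-3) = -5 + 0 = -5)
D(n) = 5*n/2
(√(D(-1) - 49)*72)*U = (√((5/2)*(-1) - 49)*72)*(-5) = (√(-5/2 - 49)*72)*(-5) = (√(-103/2)*72)*(-5) = ((I*√206/2)*72)*(-5) = (36*I*√206)*(-5) = -180*I*√206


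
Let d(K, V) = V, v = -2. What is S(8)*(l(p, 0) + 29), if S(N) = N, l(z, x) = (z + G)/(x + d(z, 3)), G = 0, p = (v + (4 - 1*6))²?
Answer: 824/3 ≈ 274.67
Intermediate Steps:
p = 16 (p = (-2 + (4 - 1*6))² = (-2 + (4 - 6))² = (-2 - 2)² = (-4)² = 16)
l(z, x) = z/(3 + x) (l(z, x) = (z + 0)/(x + 3) = z/(3 + x))
S(8)*(l(p, 0) + 29) = 8*(16/(3 + 0) + 29) = 8*(16/3 + 29) = 8*(103/3) = 824/3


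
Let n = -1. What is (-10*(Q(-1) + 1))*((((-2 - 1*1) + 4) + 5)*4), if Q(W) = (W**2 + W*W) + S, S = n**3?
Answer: -480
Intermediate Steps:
S = -1 (S = (-1)**3 = -1)
Q(W) = -1 + 2*W**2 (Q(W) = (W**2 + W*W) - 1 = (W**2 + W**2) - 1 = 2*W**2 - 1 = -1 + 2*W**2)
(-10*(Q(-1) + 1))*((((-2 - 1*1) + 4) + 5)*4) = (-10*((-1 + 2*(-1)**2) + 1))*((((-2 - 1*1) + 4) + 5)*4) = (-10*((-1 + 2*1) + 1))*((((-2 - 1) + 4) + 5)*4) = (-10*((-1 + 2) + 1))*(((-3 + 4) + 5)*4) = (-10*(1 + 1))*((1 + 5)*4) = (-10*2)*(6*4) = -20*24 = -480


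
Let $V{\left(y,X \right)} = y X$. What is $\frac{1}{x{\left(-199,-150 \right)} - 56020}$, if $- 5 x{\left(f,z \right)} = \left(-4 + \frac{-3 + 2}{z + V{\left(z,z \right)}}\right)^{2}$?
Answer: $- \frac{2497612500}{139924244788801} \approx -1.785 \cdot 10^{-5}$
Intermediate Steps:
$V{\left(y,X \right)} = X y$
$x{\left(f,z \right)} = - \frac{\left(-4 - \frac{1}{z + z^{2}}\right)^{2}}{5}$ ($x{\left(f,z \right)} = - \frac{\left(-4 + \frac{-3 + 2}{z + z z}\right)^{2}}{5} = - \frac{\left(-4 - \frac{1}{z + z^{2}}\right)^{2}}{5}$)
$\frac{1}{x{\left(-199,-150 \right)} - 56020} = \frac{1}{- \frac{\left(1 + 4 \left(-150\right) + 4 \left(-150\right)^{2}\right)^{2}}{5 \cdot 22500 \left(1 - 150\right)^{2}} - 56020} = \frac{1}{\left(- \frac{1}{5}\right) \frac{1}{22500} \cdot \frac{1}{22201} \left(1 - 600 + 4 \cdot 22500\right)^{2} - 56020} = \frac{1}{\left(- \frac{1}{5}\right) \frac{1}{22500} \cdot \frac{1}{22201} \left(1 - 600 + 90000\right)^{2} - 56020} = \frac{1}{\left(- \frac{1}{5}\right) \frac{1}{22500} \cdot \frac{1}{22201} \cdot 89401^{2} - 56020} = \frac{1}{\left(- \frac{1}{5}\right) \frac{1}{22500} \cdot \frac{1}{22201} \cdot 7992538801 - 56020} = \frac{1}{- \frac{7992538801}{2497612500} - 56020} = \frac{1}{- \frac{139924244788801}{2497612500}} = - \frac{2497612500}{139924244788801}$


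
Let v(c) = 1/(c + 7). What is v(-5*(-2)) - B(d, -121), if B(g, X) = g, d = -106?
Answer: 1803/17 ≈ 106.06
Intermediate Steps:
v(c) = 1/(7 + c)
v(-5*(-2)) - B(d, -121) = 1/(7 - 5*(-2)) - 1*(-106) = 1/(7 + 10) + 106 = 1/17 + 106 = 1803/17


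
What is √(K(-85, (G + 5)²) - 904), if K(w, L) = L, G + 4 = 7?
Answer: 2*I*√210 ≈ 28.983*I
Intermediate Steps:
G = 3 (G = -4 + 7 = 3)
√(K(-85, (G + 5)²) - 904) = √((3 + 5)² - 904) = √(8² - 904) = √(64 - 904) = √(-840) = 2*I*√210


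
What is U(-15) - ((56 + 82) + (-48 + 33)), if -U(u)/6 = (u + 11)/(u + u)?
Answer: -619/5 ≈ -123.80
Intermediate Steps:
U(u) = -3*(11 + u)/u (U(u) = -6*(u + 11)/(u + u) = -6*(11 + u)/(2*u) = -6*(11 + u)*1/(2*u) = -3*(11 + u)/u)
U(-15) - ((56 + 82) + (-48 + 33)) = (-3 - 33/(-15)) - ((56 + 82) + (-48 + 33)) = (-3 - 33*(-1/15)) - (138 - 15) = (-3 + 11/5) - 1*123 = -4/5 - 123 = -619/5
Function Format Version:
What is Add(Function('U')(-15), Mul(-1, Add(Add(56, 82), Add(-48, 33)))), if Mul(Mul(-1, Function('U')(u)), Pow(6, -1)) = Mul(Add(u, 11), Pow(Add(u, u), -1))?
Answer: Rational(-619, 5) ≈ -123.80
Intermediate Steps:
Function('U')(u) = Mul(-3, Pow(u, -1), Add(11, u)) (Function('U')(u) = Mul(-6, Mul(Add(u, 11), Pow(Add(u, u), -1))) = Mul(-6, Mul(Add(11, u), Pow(Mul(2, u), -1))) = Mul(-6, Mul(Add(11, u), Mul(Rational(1, 2), Pow(u, -1)))) = Mul(-6, Mul(Rational(1, 2), Pow(u, -1), Add(11, u))) = Mul(-3, Pow(u, -1), Add(11, u)))
Add(Function('U')(-15), Mul(-1, Add(Add(56, 82), Add(-48, 33)))) = Add(Add(-3, Mul(-33, Pow(-15, -1))), Mul(-1, Add(Add(56, 82), Add(-48, 33)))) = Add(Add(-3, Mul(-33, Rational(-1, 15))), Mul(-1, Add(138, -15))) = Add(Add(-3, Rational(11, 5)), Mul(-1, 123)) = Add(Rational(-4, 5), -123) = Rational(-619, 5)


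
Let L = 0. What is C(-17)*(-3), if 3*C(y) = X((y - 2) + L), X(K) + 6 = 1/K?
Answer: 115/19 ≈ 6.0526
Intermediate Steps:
X(K) = -6 + 1/K
C(y) = -2 + 1/(3*(-2 + y)) (C(y) = (-6 + 1/((y - 2) + 0))/3 = (-6 + 1/((-2 + y) + 0))/3 = (-6 + 1/(-2 + y))/3 = -2 + 1/(3*(-2 + y)))
C(-17)*(-3) = ((13 - 6*(-17))/(3*(-2 - 17)))*(-3) = ((⅓)*(13 + 102)/(-19))*(-3) = ((⅓)*(-1/19)*115)*(-3) = -115/57*(-3) = 115/19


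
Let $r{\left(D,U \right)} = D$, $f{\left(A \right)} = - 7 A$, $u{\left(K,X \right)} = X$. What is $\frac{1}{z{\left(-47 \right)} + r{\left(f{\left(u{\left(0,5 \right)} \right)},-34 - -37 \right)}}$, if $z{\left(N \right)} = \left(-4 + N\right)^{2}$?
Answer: $\frac{1}{2566} \approx 0.00038971$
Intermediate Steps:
$\frac{1}{z{\left(-47 \right)} + r{\left(f{\left(u{\left(0,5 \right)} \right)},-34 - -37 \right)}} = \frac{1}{\left(-4 - 47\right)^{2} - 35} = \frac{1}{\left(-51\right)^{2} - 35} = \frac{1}{2601 - 35} = \frac{1}{2566}$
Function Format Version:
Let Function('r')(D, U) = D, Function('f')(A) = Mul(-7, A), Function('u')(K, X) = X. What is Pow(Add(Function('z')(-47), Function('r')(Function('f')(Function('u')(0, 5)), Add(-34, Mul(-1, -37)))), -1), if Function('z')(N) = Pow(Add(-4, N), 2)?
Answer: Rational(1, 2566) ≈ 0.00038971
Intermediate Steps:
Pow(Add(Function('z')(-47), Function('r')(Function('f')(Function('u')(0, 5)), Add(-34, Mul(-1, -37)))), -1) = Pow(Add(Pow(Add(-4, -47), 2), Mul(-7, 5)), -1) = Pow(Add(Pow(-51, 2), -35), -1) = Pow(Add(2601, -35), -1) = Pow(2566, -1) = Rational(1, 2566)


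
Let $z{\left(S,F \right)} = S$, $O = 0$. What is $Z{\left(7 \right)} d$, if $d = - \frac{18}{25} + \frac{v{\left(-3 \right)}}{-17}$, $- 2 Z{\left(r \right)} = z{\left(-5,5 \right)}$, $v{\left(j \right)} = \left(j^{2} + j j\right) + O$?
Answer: $- \frac{378}{85} \approx -4.4471$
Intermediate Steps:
$v{\left(j \right)} = 2 j^{2}$ ($v{\left(j \right)} = \left(j^{2} + j j\right) + 0 = \left(j^{2} + j^{2}\right) + 0 = 2 j^{2} + 0 = 2 j^{2}$)
$Z{\left(r \right)} = \frac{5}{2}$ ($Z{\left(r \right)} = \left(- \frac{1}{2}\right) \left(-5\right) = \frac{5}{2}$)
$d = - \frac{756}{425}$ ($d = - \frac{18}{25} + \frac{2 \left(-3\right)^{2}}{-17} = \left(-18\right) \frac{1}{25} + 2 \cdot 9 \left(- \frac{1}{17}\right) = - \frac{18}{25} + 18 \left(- \frac{1}{17}\right) = - \frac{18}{25} - \frac{18}{17} = - \frac{756}{425} \approx -1.7788$)
$Z{\left(7 \right)} d = \frac{5}{2} \left(- \frac{756}{425}\right) = - \frac{378}{85}$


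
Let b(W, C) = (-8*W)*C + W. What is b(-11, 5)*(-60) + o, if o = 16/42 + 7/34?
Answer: -18377941/714 ≈ -25739.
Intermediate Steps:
b(W, C) = W - 8*C*W (b(W, C) = -8*C*W + W = W - 8*C*W)
o = 419/714 (o = 16*(1/42) + 7*(1/34) = 8/21 + 7/34 = 419/714 ≈ 0.58683)
b(-11, 5)*(-60) + o = -11*(1 - 8*5)*(-60) + 419/714 = -11*(1 - 40)*(-60) + 419/714 = -11*(-39)*(-60) + 419/714 = 429*(-60) + 419/714 = -25740 + 419/714 = -18377941/714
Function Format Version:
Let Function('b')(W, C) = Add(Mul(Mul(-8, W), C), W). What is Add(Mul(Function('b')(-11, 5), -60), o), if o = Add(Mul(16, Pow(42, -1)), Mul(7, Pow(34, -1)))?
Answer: Rational(-18377941, 714) ≈ -25739.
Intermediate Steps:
Function('b')(W, C) = Add(W, Mul(-8, C, W)) (Function('b')(W, C) = Add(Mul(-8, C, W), W) = Add(W, Mul(-8, C, W)))
o = Rational(419, 714) (o = Add(Mul(16, Rational(1, 42)), Mul(7, Rational(1, 34))) = Add(Rational(8, 21), Rational(7, 34)) = Rational(419, 714) ≈ 0.58683)
Add(Mul(Function('b')(-11, 5), -60), o) = Add(Mul(Mul(-11, Add(1, Mul(-8, 5))), -60), Rational(419, 714)) = Add(Mul(Mul(-11, Add(1, -40)), -60), Rational(419, 714)) = Add(Mul(Mul(-11, -39), -60), Rational(419, 714)) = Add(Mul(429, -60), Rational(419, 714)) = Add(-25740, Rational(419, 714)) = Rational(-18377941, 714)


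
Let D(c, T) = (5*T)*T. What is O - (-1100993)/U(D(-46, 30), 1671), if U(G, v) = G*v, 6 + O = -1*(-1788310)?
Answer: 13447153028993/7519500 ≈ 1.7883e+6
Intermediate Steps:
D(c, T) = 5*T²
O = 1788304 (O = -6 - 1*(-1788310) = -6 + 1788310 = 1788304)
O - (-1100993)/U(D(-46, 30), 1671) = 1788304 - (-1100993)/((5*30²)*1671) = 1788304 - (-1100993)/((5*900)*1671) = 1788304 - (-1100993)/(4500*1671) = 1788304 - (-1100993)/7519500 = 1788304 - 1*(-1100993/7519500) = 1788304 + 1100993/7519500 = 13447153028993/7519500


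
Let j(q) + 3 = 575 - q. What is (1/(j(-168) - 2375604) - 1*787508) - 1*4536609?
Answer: -12644053795089/2374864 ≈ -5.3241e+6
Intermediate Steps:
j(q) = 572 - q (j(q) = -3 + (575 - q) = 572 - q)
(1/(j(-168) - 2375604) - 1*787508) - 1*4536609 = (1/((572 - 1*(-168)) - 2375604) - 1*787508) - 1*4536609 = (1/((572 + 168) - 2375604) - 787508) - 4536609 = (1/(740 - 2375604) - 787508) - 4536609 = (1/(-2374864) - 787508) - 4536609 = (-1/2374864 - 787508) - 4536609 = -1870224398913/2374864 - 4536609 = -12644053795089/2374864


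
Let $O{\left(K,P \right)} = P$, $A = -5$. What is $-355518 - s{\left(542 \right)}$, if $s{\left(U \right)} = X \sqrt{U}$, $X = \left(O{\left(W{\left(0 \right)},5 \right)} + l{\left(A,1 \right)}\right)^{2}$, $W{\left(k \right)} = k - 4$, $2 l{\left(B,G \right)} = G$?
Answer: $-355518 - \frac{121 \sqrt{542}}{4} \approx -3.5622 \cdot 10^{5}$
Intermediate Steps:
$l{\left(B,G \right)} = \frac{G}{2}$
$W{\left(k \right)} = -4 + k$
$X = \frac{121}{4}$ ($X = \left(5 + \frac{1}{2} \cdot 1\right)^{2} = \left(5 + \frac{1}{2}\right)^{2} = \left(\frac{11}{2}\right)^{2} = \frac{121}{4} \approx 30.25$)
$s{\left(U \right)} = \frac{121 \sqrt{U}}{4}$
$-355518 - s{\left(542 \right)} = -355518 - \frac{121 \sqrt{542}}{4}$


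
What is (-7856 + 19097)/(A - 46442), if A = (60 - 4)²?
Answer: -11241/43306 ≈ -0.25957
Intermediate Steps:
A = 3136 (A = 56² = 3136)
(-7856 + 19097)/(A - 46442) = (-7856 + 19097)/(3136 - 46442) = 11241/(-43306) = 11241*(-1/43306) = -11241/43306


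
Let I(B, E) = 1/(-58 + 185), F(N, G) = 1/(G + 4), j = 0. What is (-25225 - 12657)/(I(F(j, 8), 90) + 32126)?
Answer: -155194/131613 ≈ -1.1792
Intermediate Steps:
F(N, G) = 1/(4 + G)
I(B, E) = 1/127
(-25225 - 12657)/(I(F(j, 8), 90) + 32126) = (-25225 - 12657)/(1/127 + 32126) = -37882/4080003/127 = -37882*127/4080003 = -155194/131613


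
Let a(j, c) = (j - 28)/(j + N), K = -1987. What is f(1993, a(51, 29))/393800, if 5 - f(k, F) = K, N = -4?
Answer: 249/49225 ≈ 0.0050584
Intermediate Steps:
a(j, c) = (-28 + j)/(-4 + j) (a(j, c) = (j - 28)/(j - 4) = (-28 + j)/(-4 + j))
f(k, F) = 1992 (f(k, F) = 5 - 1*(-1987) = 5 + 1987 = 1992)
f(1993, a(51, 29))/393800 = 1992/393800 = 1992*(1/393800) = 249/49225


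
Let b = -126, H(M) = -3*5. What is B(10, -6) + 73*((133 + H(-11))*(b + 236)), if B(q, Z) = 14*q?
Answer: 947680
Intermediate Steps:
H(M) = -15
B(10, -6) + 73*((133 + H(-11))*(b + 236)) = 14*10 + 73*((133 - 15)*(-126 + 236)) = 140 + 73*(118*110) = 140 + 73*12980 = 140 + 947540 = 947680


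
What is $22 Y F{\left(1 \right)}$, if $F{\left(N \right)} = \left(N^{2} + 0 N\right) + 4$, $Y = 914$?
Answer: $100540$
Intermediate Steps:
$F{\left(N \right)} = 4 + N^{2}$ ($F{\left(N \right)} = \left(N^{2} + 0\right) + 4 = N^{2} + 4 = 4 + N^{2}$)
$22 Y F{\left(1 \right)} = 22 \cdot 914 \left(4 + 1^{2}\right) = 20108 \left(4 + 1\right) = 20108 \cdot 5 = 100540$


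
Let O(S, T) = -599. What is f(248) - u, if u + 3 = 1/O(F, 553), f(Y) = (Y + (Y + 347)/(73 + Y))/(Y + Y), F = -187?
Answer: 334311965/95370384 ≈ 3.5054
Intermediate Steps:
f(Y) = (Y + (347 + Y)/(73 + Y))/(2*Y) (f(Y) = (Y + (347 + Y)/(73 + Y))/((2*Y)) = (Y + (347 + Y)/(73 + Y))*(1/(2*Y)) = (Y + (347 + Y)/(73 + Y))/(2*Y))
u = -1798/599 (u = -3 + 1/(-599) = -3 - 1/599 = -1798/599 ≈ -3.0017)
f(248) - u = (½)*(347 + 248² + 74*248)/(248*(73 + 248)) - 1*(-1798/599) = (½)*(1/248)*(347 + 61504 + 18352)/321 + 1798/599 = (½)*(1/248)*(1/321)*80203 + 1798/599 = 80203/159216 + 1798/599 = 334311965/95370384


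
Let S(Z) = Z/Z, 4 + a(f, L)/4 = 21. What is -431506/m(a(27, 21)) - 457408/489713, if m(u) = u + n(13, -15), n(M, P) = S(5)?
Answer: -30192236990/4827171 ≈ -6254.6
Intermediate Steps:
a(f, L) = 68 (a(f, L) = -16 + 4*21 = -16 + 84 = 68)
S(Z) = 1
n(M, P) = 1
m(u) = 1 + u (m(u) = u + 1 = 1 + u)
-431506/m(a(27, 21)) - 457408/489713 = -431506/(1 + 68) - 457408/489713 = -431506/69 - 457408*1/489713 = -431506*1/69 - 65344/69959 = -431506/69 - 65344/69959 = -30192236990/4827171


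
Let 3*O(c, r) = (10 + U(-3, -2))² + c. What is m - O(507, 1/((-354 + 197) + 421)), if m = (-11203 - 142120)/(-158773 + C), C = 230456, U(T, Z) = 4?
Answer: -50853118/215049 ≈ -236.47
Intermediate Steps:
O(c, r) = 196/3 + c/3 (O(c, r) = ((10 + 4)² + c)/3 = (14² + c)/3 = (196 + c)/3 = 196/3 + c/3)
m = -153323/71683 (m = (-11203 - 142120)/(-158773 + 230456) = -153323/71683 ≈ -2.1389)
m - O(507, 1/((-354 + 197) + 421)) = -153323/71683 - (196/3 + (⅓)*507) = -153323/71683 - (196/3 + 169) = -153323/71683 - 1*703/3 = -153323/71683 - 703/3 = -50853118/215049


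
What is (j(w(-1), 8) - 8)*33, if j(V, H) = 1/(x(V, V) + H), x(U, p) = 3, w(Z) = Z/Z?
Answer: -261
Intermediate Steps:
w(Z) = 1
j(V, H) = 1/(3 + H)
(j(w(-1), 8) - 8)*33 = (1/(3 + 8) - 8)*33 = (1/11 - 8)*33 = -87/11*33 = -261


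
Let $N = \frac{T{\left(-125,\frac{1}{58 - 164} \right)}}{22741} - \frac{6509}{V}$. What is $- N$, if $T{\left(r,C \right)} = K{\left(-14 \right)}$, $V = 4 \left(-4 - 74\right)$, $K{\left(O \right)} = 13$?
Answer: $- \frac{148025225}{7095192} \approx -20.863$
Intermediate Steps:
$V = -312$ ($V = 4 \left(-78\right) = -312$)
$T{\left(r,C \right)} = 13$
$N = \frac{148025225}{7095192}$ ($N = \frac{13}{22741} - \frac{6509}{-312} = 13 \cdot \frac{1}{22741} - - \frac{6509}{312} = \frac{13}{22741} + \frac{6509}{312} = \frac{148025225}{7095192} \approx 20.863$)
$- N = \left(-1\right) \frac{148025225}{7095192} = - \frac{148025225}{7095192}$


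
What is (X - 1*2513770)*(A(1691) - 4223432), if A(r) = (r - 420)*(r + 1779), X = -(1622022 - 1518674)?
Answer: -489238804684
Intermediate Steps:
X = -103348 (X = -1*103348 = -103348)
A(r) = (-420 + r)*(1779 + r)
(X - 1*2513770)*(A(1691) - 4223432) = (-103348 - 1*2513770)*((-747180 + 1691**2 + 1359*1691) - 4223432) = (-103348 - 2513770)*((-747180 + 2859481 + 2298069) - 4223432) = -2617118*(4410370 - 4223432) = -2617118*186938 = -489238804684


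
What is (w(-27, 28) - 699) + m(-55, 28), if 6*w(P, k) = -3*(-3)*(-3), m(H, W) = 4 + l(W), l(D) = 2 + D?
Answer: -1339/2 ≈ -669.50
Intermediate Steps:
m(H, W) = 6 + W (m(H, W) = 4 + (2 + W) = 6 + W)
w(P, k) = -9/2 (w(P, k) = (-3*(-3)*(-3))/6 = (9*(-3))/6 = (⅙)*(-27) = -9/2)
(w(-27, 28) - 699) + m(-55, 28) = (-9/2 - 699) + (6 + 28) = -1407/2 + 34 = -1339/2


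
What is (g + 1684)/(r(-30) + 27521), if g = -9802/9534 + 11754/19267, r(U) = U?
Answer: 154629912427/2524932585399 ≈ 0.061241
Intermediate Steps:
g = -38396249/91845789 (g = -9802*1/9534 + 11754*(1/19267) = -4901/4767 + 11754/19267 = -38396249/91845789 ≈ -0.41805)
(g + 1684)/(r(-30) + 27521) = (-38396249/91845789 + 1684)/(-30 + 27521) = (154629912427/91845789)/27491 = (154629912427/91845789)*(1/27491) = 154629912427/2524932585399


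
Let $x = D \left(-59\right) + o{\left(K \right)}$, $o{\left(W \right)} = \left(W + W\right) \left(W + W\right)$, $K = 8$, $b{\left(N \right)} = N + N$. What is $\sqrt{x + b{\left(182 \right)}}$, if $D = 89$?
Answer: $i \sqrt{4631} \approx 68.052 i$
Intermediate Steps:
$b{\left(N \right)} = 2 N$
$o{\left(W \right)} = 4 W^{2}$ ($o{\left(W \right)} = 2 W 2 W = 4 W^{2}$)
$x = -4995$ ($x = 89 \left(-59\right) + 4 \cdot 8^{2} = -5251 + 4 \cdot 64 = -5251 + 256 = -4995$)
$\sqrt{x + b{\left(182 \right)}} = \sqrt{-4995 + 2 \cdot 182} = \sqrt{-4995 + 364} = \sqrt{-4631} = i \sqrt{4631}$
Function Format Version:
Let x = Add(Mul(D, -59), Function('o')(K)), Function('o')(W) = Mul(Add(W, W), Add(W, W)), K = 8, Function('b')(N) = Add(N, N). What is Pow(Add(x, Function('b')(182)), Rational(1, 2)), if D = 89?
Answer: Mul(I, Pow(4631, Rational(1, 2))) ≈ Mul(68.052, I)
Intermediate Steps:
Function('b')(N) = Mul(2, N)
Function('o')(W) = Mul(4, Pow(W, 2)) (Function('o')(W) = Mul(Mul(2, W), Mul(2, W)) = Mul(4, Pow(W, 2)))
x = -4995 (x = Add(Mul(89, -59), Mul(4, Pow(8, 2))) = Add(-5251, Mul(4, 64)) = Add(-5251, 256) = -4995)
Pow(Add(x, Function('b')(182)), Rational(1, 2)) = Pow(Add(-4995, Mul(2, 182)), Rational(1, 2)) = Pow(Add(-4995, 364), Rational(1, 2)) = Pow(-4631, Rational(1, 2)) = Mul(I, Pow(4631, Rational(1, 2)))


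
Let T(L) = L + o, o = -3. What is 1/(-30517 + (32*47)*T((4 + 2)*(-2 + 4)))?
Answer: -1/16981 ≈ -5.8889e-5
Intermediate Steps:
T(L) = -3 + L (T(L) = L - 3 = -3 + L)
1/(-30517 + (32*47)*T((4 + 2)*(-2 + 4))) = 1/(-30517 + (32*47)*(-3 + (4 + 2)*(-2 + 4))) = 1/(-30517 + 1504*(-3 + 6*2)) = 1/(-30517 + 1504*(-3 + 12)) = 1/(-30517 + 1504*9) = 1/(-30517 + 13536) = 1/(-16981) = -1/16981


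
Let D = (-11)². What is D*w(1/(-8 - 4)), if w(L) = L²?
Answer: 121/144 ≈ 0.84028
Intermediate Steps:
D = 121
D*w(1/(-8 - 4)) = 121*(1/(-8 - 4))² = 121*(1/(-12))² = 121*(-1/12)² = 121*(1/144) = 121/144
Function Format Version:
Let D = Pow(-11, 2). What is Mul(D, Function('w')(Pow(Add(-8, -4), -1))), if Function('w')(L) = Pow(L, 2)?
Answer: Rational(121, 144) ≈ 0.84028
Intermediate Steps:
D = 121
Mul(D, Function('w')(Pow(Add(-8, -4), -1))) = Mul(121, Pow(Pow(Add(-8, -4), -1), 2)) = Mul(121, Pow(Pow(-12, -1), 2)) = Mul(121, Pow(Rational(-1, 12), 2)) = Mul(121, Rational(1, 144)) = Rational(121, 144)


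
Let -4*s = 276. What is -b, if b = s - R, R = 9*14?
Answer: 195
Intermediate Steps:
s = -69 (s = -¼*276 = -69)
R = 126
b = -195 (b = -69 - 1*126 = -69 - 126 = -195)
-b = -1*(-195) = 195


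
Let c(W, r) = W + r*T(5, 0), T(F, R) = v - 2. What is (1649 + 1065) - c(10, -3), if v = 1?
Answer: 2701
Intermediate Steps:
T(F, R) = -1 (T(F, R) = 1 - 2 = -1)
c(W, r) = W - r (c(W, r) = W + r*(-1) = W - r)
(1649 + 1065) - c(10, -3) = (1649 + 1065) - (10 - 1*(-3)) = 2714 - (10 + 3) = 2714 - 1*13 = 2714 - 13 = 2701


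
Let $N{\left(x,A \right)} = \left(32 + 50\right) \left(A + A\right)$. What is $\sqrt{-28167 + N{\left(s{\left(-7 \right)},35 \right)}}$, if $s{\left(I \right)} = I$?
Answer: $i \sqrt{22427} \approx 149.76 i$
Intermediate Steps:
$N{\left(x,A \right)} = 164 A$ ($N{\left(x,A \right)} = 82 \cdot 2 A = 164 A$)
$\sqrt{-28167 + N{\left(s{\left(-7 \right)},35 \right)}} = \sqrt{-28167 + 164 \cdot 35} = \sqrt{-28167 + 5740} = \sqrt{-22427} = i \sqrt{22427}$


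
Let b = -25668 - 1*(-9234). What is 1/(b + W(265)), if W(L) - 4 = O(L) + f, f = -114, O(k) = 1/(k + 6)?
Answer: -271/4483423 ≈ -6.0445e-5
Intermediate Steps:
O(k) = 1/(6 + k)
W(L) = -110 + 1/(6 + L) (W(L) = 4 + (1/(6 + L) - 114) = 4 + (-114 + 1/(6 + L)) = -110 + 1/(6 + L))
b = -16434 (b = -25668 + 9234 = -16434)
1/(b + W(265)) = 1/(-16434 + (-659 - 110*265)/(6 + 265)) = 1/(-16434 + (-659 - 29150)/271) = 1/(-16434 + (1/271)*(-29809)) = 1/(-16434 - 29809/271) = 1/(-4483423/271) = -271/4483423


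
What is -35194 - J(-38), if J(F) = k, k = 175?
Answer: -35369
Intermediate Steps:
J(F) = 175
-35194 - J(-38) = -35194 - 1*175 = -35194 - 175 = -35369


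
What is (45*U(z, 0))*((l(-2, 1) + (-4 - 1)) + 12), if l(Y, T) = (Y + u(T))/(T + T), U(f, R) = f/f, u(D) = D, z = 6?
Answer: 585/2 ≈ 292.50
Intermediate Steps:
U(f, R) = 1
l(Y, T) = (T + Y)/(2*T) (l(Y, T) = (Y + T)/(T + T) = (T + Y)/((2*T)) = (T + Y)*(1/(2*T)) = (T + Y)/(2*T))
(45*U(z, 0))*((l(-2, 1) + (-4 - 1)) + 12) = (45*1)*(((1/2)*(1 - 2)/1 + (-4 - 1)) + 12) = 45*(((1/2)*1*(-1) - 5) + 12) = 45*((-1/2 - 5) + 12) = 45*(-11/2 + 12) = 45*(13/2) = 585/2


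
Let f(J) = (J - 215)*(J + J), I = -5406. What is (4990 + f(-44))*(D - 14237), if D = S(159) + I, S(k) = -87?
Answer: -548138860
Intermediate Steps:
f(J) = 2*J*(-215 + J) (f(J) = (-215 + J)*(2*J) = 2*J*(-215 + J))
D = -5493 (D = -87 - 5406 = -5493)
(4990 + f(-44))*(D - 14237) = (4990 + 2*(-44)*(-215 - 44))*(-5493 - 14237) = (4990 + 2*(-44)*(-259))*(-19730) = (4990 + 22792)*(-19730) = 27782*(-19730) = -548138860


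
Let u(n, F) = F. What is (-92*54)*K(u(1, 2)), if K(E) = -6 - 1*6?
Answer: 59616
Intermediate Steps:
K(E) = -12 (K(E) = -6 - 6 = -12)
(-92*54)*K(u(1, 2)) = -92*54*(-12) = -4968*(-12) = 59616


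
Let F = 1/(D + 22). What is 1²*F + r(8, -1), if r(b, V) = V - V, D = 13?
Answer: 1/35 ≈ 0.028571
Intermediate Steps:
r(b, V) = 0
F = 1/35 (F = 1/(13 + 22) = 1/35 ≈ 0.028571)
1²*F + r(8, -1) = 1²*(1/35) + 0 = 1*(1/35) + 0 = 1/35 + 0 = 1/35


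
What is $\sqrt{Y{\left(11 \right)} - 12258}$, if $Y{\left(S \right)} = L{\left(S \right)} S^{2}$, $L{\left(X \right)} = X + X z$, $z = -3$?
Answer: $2 i \sqrt{3730} \approx 122.15 i$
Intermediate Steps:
$L{\left(X \right)} = - 2 X$ ($L{\left(X \right)} = X + X \left(-3\right) = X - 3 X = - 2 X$)
$Y{\left(S \right)} = - 2 S^{3}$ ($Y{\left(S \right)} = - 2 S S^{2} = - 2 S^{3}$)
$\sqrt{Y{\left(11 \right)} - 12258} = \sqrt{- 2 \cdot 11^{3} - 12258} = \sqrt{\left(-2\right) 1331 - 12258} = \sqrt{-2662 - 12258} = \sqrt{-14920} = 2 i \sqrt{3730}$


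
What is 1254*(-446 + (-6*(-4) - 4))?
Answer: -534204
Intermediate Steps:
1254*(-446 + (-6*(-4) - 4)) = 1254*(-446 + (24 - 4)) = 1254*(-446 + 20) = 1254*(-426) = -534204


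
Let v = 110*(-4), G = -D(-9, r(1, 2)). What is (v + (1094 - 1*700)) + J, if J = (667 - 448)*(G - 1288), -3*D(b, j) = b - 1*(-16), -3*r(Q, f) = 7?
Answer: -281607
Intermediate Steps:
r(Q, f) = -7/3 (r(Q, f) = -1/3*7 = -7/3)
D(b, j) = -16/3 - b/3 (D(b, j) = -(b - 1*(-16))/3 = -(b + 16)/3 = -(16 + b)/3 = -16/3 - b/3)
G = 7/3 (G = -(-16/3 - 1/3*(-9)) = -(-16/3 + 3) = -1*(-7/3) = 7/3 ≈ 2.3333)
v = -440
J = -281561 (J = (667 - 448)*(7/3 - 1288) = 219*(-3857/3) = -281561)
(v + (1094 - 1*700)) + J = (-440 + (1094 - 1*700)) - 281561 = (-440 + (1094 - 700)) - 281561 = (-440 + 394) - 281561 = -46 - 281561 = -281607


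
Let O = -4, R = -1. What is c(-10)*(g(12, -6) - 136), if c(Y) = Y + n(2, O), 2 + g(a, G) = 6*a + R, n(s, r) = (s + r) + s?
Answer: 670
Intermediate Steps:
n(s, r) = r + 2*s (n(s, r) = (r + s) + s = r + 2*s)
g(a, G) = -3 + 6*a (g(a, G) = -2 + (6*a - 1) = -2 + (-1 + 6*a) = -3 + 6*a)
c(Y) = Y (c(Y) = Y + (-4 + 2*2) = Y + (-4 + 4) = Y + 0 = Y)
c(-10)*(g(12, -6) - 136) = -10*((-3 + 6*12) - 136) = -10*((-3 + 72) - 136) = -10*(69 - 136) = -10*(-67) = 670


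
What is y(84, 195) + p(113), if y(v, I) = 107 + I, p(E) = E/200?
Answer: 60513/200 ≈ 302.56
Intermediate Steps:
p(E) = E/200 (p(E) = E*(1/200) = E/200)
y(84, 195) + p(113) = (107 + 195) + (1/200)*113 = 302 + 113/200 = 60513/200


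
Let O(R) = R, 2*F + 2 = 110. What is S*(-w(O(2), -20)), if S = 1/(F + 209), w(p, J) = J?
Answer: 20/263 ≈ 0.076046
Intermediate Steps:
F = 54 (F = -1 + (½)*110 = -1 + 55 = 54)
S = 1/263 (S = 1/(54 + 209) = 1/263 ≈ 0.0038023)
S*(-w(O(2), -20)) = (-1*(-20))/263 = (1/263)*20 = 20/263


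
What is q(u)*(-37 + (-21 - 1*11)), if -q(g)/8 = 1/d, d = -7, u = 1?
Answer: -552/7 ≈ -78.857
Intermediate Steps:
q(g) = 8/7 (q(g) = -8/(-7) = -8*(-⅐) = 8/7)
q(u)*(-37 + (-21 - 1*11)) = 8*(-37 + (-21 - 1*11))/7 = 8*(-37 + (-21 - 11))/7 = 8*(-37 - 32)/7 = (8/7)*(-69) = -552/7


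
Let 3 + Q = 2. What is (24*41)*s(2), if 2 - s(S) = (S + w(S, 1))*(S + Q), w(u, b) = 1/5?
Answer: -984/5 ≈ -196.80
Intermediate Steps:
w(u, b) = ⅕
Q = -1 (Q = -3 + 2 = -1)
s(S) = 2 - (-1 + S)*(⅕ + S) (s(S) = 2 - (S + ⅕)*(S - 1) = 2 - (⅕ + S)*(-1 + S) = 2 - (-1 + S)*(⅕ + S))
(24*41)*s(2) = (24*41)*(11/5 - 1*2² + (⅘)*2) = 984*(11/5 - 1*4 + 8/5) = 984*(11/5 - 4 + 8/5) = 984*(-⅕) = -984/5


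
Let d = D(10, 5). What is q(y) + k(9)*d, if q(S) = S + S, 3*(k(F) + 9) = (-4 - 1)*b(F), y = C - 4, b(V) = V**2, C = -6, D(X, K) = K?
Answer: -740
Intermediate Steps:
y = -10 (y = -6 - 4 = -10)
d = 5
k(F) = -9 - 5*F**2/3 (k(F) = -9 + ((-4 - 1)*F**2)/3 = -9 + (-5*F**2)/3 = -9 - 5*F**2/3)
q(S) = 2*S
q(y) + k(9)*d = 2*(-10) + (-9 - 5/3*9**2)*5 = -20 + (-9 - 5/3*81)*5 = -20 + (-9 - 135)*5 = -20 - 144*5 = -20 - 720 = -740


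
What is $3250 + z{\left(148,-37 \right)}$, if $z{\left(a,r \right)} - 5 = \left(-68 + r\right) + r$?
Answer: $3113$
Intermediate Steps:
$z{\left(a,r \right)} = -63 + 2 r$ ($z{\left(a,r \right)} = 5 + \left(\left(-68 + r\right) + r\right) = 5 + \left(-68 + 2 r\right) = -63 + 2 r$)
$3250 + z{\left(148,-37 \right)} = 3250 + \left(-63 + 2 \left(-37\right)\right) = 3250 - 137 = 3113$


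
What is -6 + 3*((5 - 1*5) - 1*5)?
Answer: -21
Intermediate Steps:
-6 + 3*((5 - 1*5) - 1*5) = -6 + 3*((5 - 5) - 5) = -6 + 3*(0 - 5) = -6 + 3*(-5) = -6 - 15 = -21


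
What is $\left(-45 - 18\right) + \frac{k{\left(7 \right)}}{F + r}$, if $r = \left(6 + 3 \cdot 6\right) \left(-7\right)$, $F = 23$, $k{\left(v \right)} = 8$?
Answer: $- \frac{9143}{145} \approx -63.055$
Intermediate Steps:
$r = -168$ ($r = \left(6 + 18\right) \left(-7\right) = 24 \left(-7\right) = -168$)
$\left(-45 - 18\right) + \frac{k{\left(7 \right)}}{F + r} = \left(-45 - 18\right) + \frac{8}{23 - 168} = \left(-45 - 18\right) + \frac{8}{-145} = -63 + 8 \left(- \frac{1}{145}\right) = -63 - \frac{8}{145} = - \frac{9143}{145}$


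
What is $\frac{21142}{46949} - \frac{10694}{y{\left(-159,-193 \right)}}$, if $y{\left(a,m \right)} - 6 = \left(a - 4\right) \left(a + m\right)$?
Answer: $\frac{355548819}{1347013759} \approx 0.26395$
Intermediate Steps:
$y{\left(a,m \right)} = 6 + \left(-4 + a\right) \left(a + m\right)$ ($y{\left(a,m \right)} = 6 + \left(a - 4\right) \left(a + m\right) = 6 + \left(-4 + a\right) \left(a + m\right)$)
$\frac{21142}{46949} - \frac{10694}{y{\left(-159,-193 \right)}} = \frac{21142}{46949} - \frac{10694}{6 + \left(-159\right)^{2} - -636 - -772 - -30687} = 21142 \cdot \frac{1}{46949} - \frac{10694}{6 + 25281 + 636 + 772 + 30687} = \frac{21142}{46949} - \frac{10694}{57382} = \frac{21142}{46949} - \frac{5347}{28691} = \frac{355548819}{1347013759}$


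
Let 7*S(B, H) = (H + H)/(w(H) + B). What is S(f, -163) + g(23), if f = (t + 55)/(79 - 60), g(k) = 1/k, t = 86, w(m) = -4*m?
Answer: -54759/2017169 ≈ -0.027146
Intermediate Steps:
f = 141/19 (f = (86 + 55)/(79 - 60) = 141/19 ≈ 7.4211)
S(B, H) = 2*H/(7*(B - 4*H)) (S(B, H) = ((H + H)/(-4*H + B))/7 = ((2*H)/(B - 4*H))/7 = (2*H/(B - 4*H))/7 = 2*H/(7*(B - 4*H)))
S(f, -163) + g(23) = (2/7)*(-163)/(141/19 - 4*(-163)) + 1/23 = (2/7)*(-163)/(141/19 + 652) + 1/23 = (2/7)*(-163)/(12529/19) + 1/23 = (2/7)*(-163)*(19/12529) + 1/23 = -6194/87703 + 1/23 = -54759/2017169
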